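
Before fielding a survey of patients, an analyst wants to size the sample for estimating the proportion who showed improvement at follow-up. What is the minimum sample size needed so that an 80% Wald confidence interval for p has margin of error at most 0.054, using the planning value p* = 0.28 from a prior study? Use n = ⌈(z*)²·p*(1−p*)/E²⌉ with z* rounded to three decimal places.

n = 114

z* = 1.282 at the 80% level.
p*(1−p*) = 0.28·0.72 = 0.2016.
Required n before rounding: 1.643524 × 0.2016 / 0.054² = 113.626.
Rounding up, n = 114.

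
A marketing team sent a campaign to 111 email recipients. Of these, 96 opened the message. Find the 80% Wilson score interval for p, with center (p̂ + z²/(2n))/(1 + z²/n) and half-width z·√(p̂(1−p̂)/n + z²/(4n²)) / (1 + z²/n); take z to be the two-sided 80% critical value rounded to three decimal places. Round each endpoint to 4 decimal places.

p̂ = 96/111 = 0.86486; z = 1.282, so z² = 1.643524.
1 + z²/n = 1.014807.
Center = (0.86486 + 0.007403)/1.014807 = 0.85954.
Radicand: p̂(1−p̂)/n + z²/(4n²) = 0.001052916 + 0.000033348 = 0.001086264.
Half-width = z·√(radicand)/denom = 1.282·0.032959/1.014807 = 0.04164.
Interval: 0.85954 ± 0.04164 → (0.8179, 0.9012).

(0.8179, 0.9012)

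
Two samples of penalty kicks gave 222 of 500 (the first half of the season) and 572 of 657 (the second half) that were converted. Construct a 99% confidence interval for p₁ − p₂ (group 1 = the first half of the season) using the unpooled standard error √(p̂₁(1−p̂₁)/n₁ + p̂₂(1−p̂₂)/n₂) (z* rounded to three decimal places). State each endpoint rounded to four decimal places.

(-0.4931, -0.3602)

p̂₁ = 0.44400, p̂₂ = 0.87062, so the observed difference is -0.42662.
Unpooled SE = √(p̂₁(1−p̂₁)/n₁ + p̂₂(1−p̂₂)/n₂) = √(0.000493728 + 0.000171443) = 0.025791.
The 99% critical value is z* = 2.576. Margin of error = 0.06644.
CI: -0.42662 ± 0.06644 = (-0.4931, -0.3602).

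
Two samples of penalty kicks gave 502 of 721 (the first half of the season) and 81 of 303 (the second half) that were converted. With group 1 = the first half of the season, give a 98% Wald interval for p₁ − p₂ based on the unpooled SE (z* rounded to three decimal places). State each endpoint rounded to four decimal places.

p̂₁ = 502/721 = 0.69626, p̂₂ = 81/303 = 0.26733; p̂₁ − p̂₂ = 0.42893.
SE = √(0.000293320 + 0.000646413) = √0.000939733 = 0.030655.
z* = 2.326 at the 98% level. Margin = 2.326·0.030655 = 0.07130.
CI: 0.42893 ± 0.07130 = (0.3576, 0.5002).

(0.3576, 0.5002)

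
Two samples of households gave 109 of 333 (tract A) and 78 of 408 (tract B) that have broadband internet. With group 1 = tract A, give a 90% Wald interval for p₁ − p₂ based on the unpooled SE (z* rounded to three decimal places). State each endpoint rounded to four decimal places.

(0.0831, 0.1892)

p̂₁ = 109/333 = 0.32733, p̂₂ = 78/408 = 0.19118; p̂₁ − p̂₂ = 0.13615.
SE = √(0.000661214 + 0.000378990) = √0.001040204 = 0.032252.
z* = 1.645 at the 90% level. Margin = 1.645·0.032252 = 0.05305.
Interval: 0.13615 ± 0.05305 → (0.0831, 0.1892).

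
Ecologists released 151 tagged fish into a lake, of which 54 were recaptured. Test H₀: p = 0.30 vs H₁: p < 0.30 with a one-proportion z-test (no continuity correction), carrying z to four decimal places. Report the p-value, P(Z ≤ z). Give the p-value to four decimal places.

Sample proportion p̂ = 54/151 = 0.35762.
Null standard error: √(0.30·0.70/151) = √0.001390728 = 0.037292.
Test statistic (full precision, shown to 4 dp): z = (54/151 − 0.30)/SE₀ ≈ 1.5450.
p-value = P(Z ≤ z) with z = 1.5450 → 0.9388.

p-value = 0.9388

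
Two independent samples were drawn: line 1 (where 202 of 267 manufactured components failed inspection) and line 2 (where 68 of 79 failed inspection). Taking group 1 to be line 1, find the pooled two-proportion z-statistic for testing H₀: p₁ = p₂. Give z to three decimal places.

z = -1.965

p̂₁ = 202/267 = 0.75655, p̂₂ = 68/79 = 0.86076.
Pooled p̂ = (202+68)/(267+79) = 270/346 = 0.78035.
Pooled SE = √[0.1714057·0.01640355] ≈ 0.053025.
z = -0.10421/0.053025 = -1.965.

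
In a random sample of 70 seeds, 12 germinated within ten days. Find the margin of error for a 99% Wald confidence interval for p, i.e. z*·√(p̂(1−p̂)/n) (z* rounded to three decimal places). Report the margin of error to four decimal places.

ME = 0.1160

The sample proportion is 12/70 = 0.17143.
SE = √(p̂(1−p̂)/n) = √(0.142041/70) = 0.045046.
For 99% confidence, z* = 2.576.
So ME = 0.1160.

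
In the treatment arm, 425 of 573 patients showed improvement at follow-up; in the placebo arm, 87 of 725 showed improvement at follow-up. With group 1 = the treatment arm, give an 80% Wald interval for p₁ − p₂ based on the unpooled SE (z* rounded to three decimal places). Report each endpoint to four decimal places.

p̂₁ = 0.74171, p̂₂ = 0.12000, so the observed difference is 0.62171.
Unpooled SE = √(p̂₁(1−p̂₁)/n₁ + p̂₂(1−p̂₂)/n₂) = √(0.000334339 + 0.000145655) = 0.021909.
z* = 1.282 at the 80% level. Margin = 1.282·0.021909 = 0.02809.
CI: 0.62171 ± 0.02809 = (0.5936, 0.6498).

(0.5936, 0.6498)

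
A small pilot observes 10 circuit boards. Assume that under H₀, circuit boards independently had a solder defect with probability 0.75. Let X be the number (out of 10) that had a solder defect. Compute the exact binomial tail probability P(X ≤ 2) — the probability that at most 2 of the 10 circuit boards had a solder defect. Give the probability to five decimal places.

X ~ Binomial(n=10, p=0.75).
P(X ≤ 2) = C(10,0)·0.75^0·0.25^10 + C(10,1)·0.75^1·0.25^9 + C(10,2)·0.75^2·0.25^8.
= 0.000001 + 0.000029 + 0.000386 = 0.00042.

P = 0.00042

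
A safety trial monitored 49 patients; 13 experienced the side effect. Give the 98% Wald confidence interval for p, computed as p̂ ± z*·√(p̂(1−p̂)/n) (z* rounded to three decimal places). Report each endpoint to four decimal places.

p̂ = 13/49 = 0.26531.
SE = √(p̂(1−p̂)/n) = √(0.194919/49) = 0.063071.
The 98% critical value is z* = 2.326.
Margin = 2.326·0.063071 = 0.14670.
Interval: 0.26531 ± 0.14670 → (0.1186, 0.4120).

(0.1186, 0.4120)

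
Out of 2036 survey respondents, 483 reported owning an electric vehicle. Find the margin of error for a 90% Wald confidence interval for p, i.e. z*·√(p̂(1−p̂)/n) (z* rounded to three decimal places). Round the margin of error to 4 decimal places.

With x = 483 successes in n = 2036, p̂ = 0.23723.
SE = √(p̂(1−p̂)/n) = √(0.180952/2036) = 0.009427.
z* = 1.645 at the 90% level.
So ME = 0.0155.

ME = 0.0155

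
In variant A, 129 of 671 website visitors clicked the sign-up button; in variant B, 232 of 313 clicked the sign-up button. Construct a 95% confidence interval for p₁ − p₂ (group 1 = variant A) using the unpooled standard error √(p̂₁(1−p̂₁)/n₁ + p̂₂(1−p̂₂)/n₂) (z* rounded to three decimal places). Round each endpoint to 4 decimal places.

p̂₁ = 129/671 = 0.19225, p̂₂ = 232/313 = 0.74121; p̂₁ − p̂₂ = -0.54896.
SE = √(0.000231431 + 0.000612830) = √0.000844261 = 0.029056.
For 95% confidence, z* = 1.960. Margin = 1.960·0.029056 = 0.05695.
So the interval runs from -0.6059 to -0.4920.

(-0.6059, -0.4920)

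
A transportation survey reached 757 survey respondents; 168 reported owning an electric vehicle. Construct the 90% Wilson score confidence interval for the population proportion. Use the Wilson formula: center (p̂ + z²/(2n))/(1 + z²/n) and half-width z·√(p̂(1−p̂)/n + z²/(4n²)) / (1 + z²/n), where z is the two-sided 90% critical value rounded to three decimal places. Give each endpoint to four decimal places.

Here p̂ = 168/757 = 0.22193 and z = 1.645 (z² = 2.706025).
1 + z²/n = 1.003575.
Adjusted center: (0.22193 + z²/(2n))/1.003575 = 0.22292.
Radicand: p̂(1−p̂)/n + z²/(4n²) = 0.000228106 + 0.000001181 = 0.000229287.
Half-width = 1.645·√0.000229287/1.003575 = 0.02482.
CI: 0.22292 ± 0.02482 = (0.1981, 0.2477).

(0.1981, 0.2477)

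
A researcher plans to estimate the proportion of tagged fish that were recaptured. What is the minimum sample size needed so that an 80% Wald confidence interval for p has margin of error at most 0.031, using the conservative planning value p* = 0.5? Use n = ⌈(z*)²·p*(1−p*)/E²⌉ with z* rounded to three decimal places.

n = 428

The 80% critical value is z* = 1.282.
p*(1−p*) = 0.2500.
(z*)²·p*(1−p*)/E² = 1.643524·0.2500/0.000961 = 427.556.
Rounding up, n = 428.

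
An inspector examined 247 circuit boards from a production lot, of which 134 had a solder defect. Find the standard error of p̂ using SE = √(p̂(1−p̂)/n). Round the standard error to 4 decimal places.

With x = 134 successes in n = 247, p̂ = 0.54251.
p̂(1−p̂) = 0.248193.
SE = √(0.248193/247) = √0.001004830 = 0.0317.

SE = 0.0317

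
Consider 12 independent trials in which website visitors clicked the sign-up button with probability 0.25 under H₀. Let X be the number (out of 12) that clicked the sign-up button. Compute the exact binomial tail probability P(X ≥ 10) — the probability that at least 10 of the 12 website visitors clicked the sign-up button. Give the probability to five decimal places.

X ~ Binomial(n=12, p=0.25).
P(X ≥ 10) = C(12,10)·0.25^10·0.75^2 + C(12,11)·0.25^11·0.75^1 + C(12,12)·0.25^12·0.75^0.
= 0.000035 + 0.000002 + 0.000000 = 0.00004.

P = 0.00004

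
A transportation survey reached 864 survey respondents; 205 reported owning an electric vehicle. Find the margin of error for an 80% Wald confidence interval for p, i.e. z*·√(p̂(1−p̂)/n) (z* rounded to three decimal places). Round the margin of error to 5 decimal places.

The sample proportion is 205/864 = 0.23727.
SE = √(p̂(1−p̂)/n) = √(0.180972/864) = 0.014473.
The 80% critical value is z* = 1.282.
Margin of error = z*·SE = 1.282 × 0.014473 = 0.01855.

ME = 0.01855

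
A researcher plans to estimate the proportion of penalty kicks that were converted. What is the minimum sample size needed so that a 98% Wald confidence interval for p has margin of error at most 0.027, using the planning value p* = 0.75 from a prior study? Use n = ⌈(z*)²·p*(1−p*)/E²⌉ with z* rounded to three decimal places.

For 98% confidence, z* = 2.326.
p*(1−p*) = 0.1875.
(z*)²·p*(1−p*)/E² = 5.410276·0.1875/0.000729 = 1391.532.
Rounding up, n = 1392.

n = 1392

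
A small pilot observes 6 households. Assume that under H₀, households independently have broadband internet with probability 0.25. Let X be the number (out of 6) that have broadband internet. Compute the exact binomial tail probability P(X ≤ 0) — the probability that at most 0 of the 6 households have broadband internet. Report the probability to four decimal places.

P = 0.1780

X ~ Binomial(n=6, p=0.25).
P(X ≤ 0) = C(6,0)·0.25^0·0.75^6.
= 0.177979 = 0.1780.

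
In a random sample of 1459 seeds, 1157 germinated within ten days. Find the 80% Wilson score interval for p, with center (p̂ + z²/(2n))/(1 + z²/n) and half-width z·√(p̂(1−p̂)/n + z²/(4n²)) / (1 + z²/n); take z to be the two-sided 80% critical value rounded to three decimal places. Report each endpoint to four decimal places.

Here p̂ = 1157/1459 = 0.79301 and z = 1.282 (z² = 1.643524).
1 + z²/n = 1.001126.
Center = (0.79301 + 0.000563)/1.001126 = 0.79268.
Radicand: p̂(1−p̂)/n + z²/(4n²) = 0.000112506 + 0.000000193 = 0.000112699.
Half-width = 1.282·√0.000112699/1.001126 = 0.01359.
CI: 0.79268 ± 0.01359 = (0.7791, 0.8063).

(0.7791, 0.8063)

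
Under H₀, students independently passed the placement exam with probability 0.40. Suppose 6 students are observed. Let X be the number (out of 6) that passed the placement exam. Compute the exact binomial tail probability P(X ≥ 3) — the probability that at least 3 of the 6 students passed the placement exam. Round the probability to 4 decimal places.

X ~ Binomial(n=6, p=0.40).
P(X ≥ 3) = C(6,3)·0.40^3·0.60^3 + C(6,4)·0.40^4·0.60^2 + C(6,5)·0.40^5·0.60^1 + C(6,6)·0.40^6·0.60^0.
= 0.276480 + 0.138240 + 0.036864 + 0.004096 = 0.4557.

P = 0.4557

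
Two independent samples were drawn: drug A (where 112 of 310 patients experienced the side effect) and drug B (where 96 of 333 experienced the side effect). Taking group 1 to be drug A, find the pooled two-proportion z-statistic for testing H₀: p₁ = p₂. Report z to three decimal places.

z = 1.977

p̂₁ = 112/310 = 0.36129, p̂₂ = 96/333 = 0.28829.
Pooled p̂ = (112+96)/(310+333) = 208/643 = 0.32348.
SE = √[p̂(1−p̂)(1/n₁+1/n₂)] = √[0.32348·0.67652·(1/310+1/333)] ≈ 0.036921.
z = (p̂₁ − p̂₂)/SE = (0.36129 − 0.28829)/0.036921 = 0.07300/0.036921 = 1.977.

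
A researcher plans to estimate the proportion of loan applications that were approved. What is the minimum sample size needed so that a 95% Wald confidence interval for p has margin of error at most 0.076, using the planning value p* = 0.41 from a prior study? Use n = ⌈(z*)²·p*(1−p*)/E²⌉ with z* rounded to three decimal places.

n = 161

z* = 1.960 at the 95% level.
p*(1−p*) = 0.2419.
(z*)²·p*(1−p*)/E² = 3.841600·0.2419/0.005776 = 160.887.
⌈160.887⌉ = 161.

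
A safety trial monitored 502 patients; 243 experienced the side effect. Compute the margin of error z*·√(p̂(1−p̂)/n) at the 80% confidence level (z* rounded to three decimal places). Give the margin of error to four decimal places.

ME = 0.0286

p̂ = 243/502 = 0.48406.
SE(p̂) = √(0.48406·0.51594/502) = 0.022305.
z* = 1.282 at the 80% level.
So ME = 0.0286.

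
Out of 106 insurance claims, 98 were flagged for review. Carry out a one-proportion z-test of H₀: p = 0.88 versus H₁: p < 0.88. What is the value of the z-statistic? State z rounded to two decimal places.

z = 1.41

p̂ = 98/106 = 0.92453.
SE₀ = √(0.88·0.12/106) = 0.031563.
z = (0.92453 − 0.88)/0.031563 = 0.04453/0.031563 = 1.41.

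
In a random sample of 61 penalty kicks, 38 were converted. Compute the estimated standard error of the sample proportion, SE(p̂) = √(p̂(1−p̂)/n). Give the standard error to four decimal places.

The sample proportion is 38/61 = 0.62295.
p̂(1−p̂) = 0.62295·0.37705 = 0.234883.
SE = √(0.234883/61) = 0.0621.

SE = 0.0621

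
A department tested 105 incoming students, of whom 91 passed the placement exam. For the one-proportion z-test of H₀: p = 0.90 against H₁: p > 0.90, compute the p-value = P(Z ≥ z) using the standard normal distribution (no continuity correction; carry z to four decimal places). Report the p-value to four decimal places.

The sample proportion is 91/105 = 0.86667.
Under H₀, SE = √(p₀(1−p₀)/n) = √(0.90·0.10/105) = √0.000857143 = 0.029277.
z = (p̂ − p₀)/SE = (91/105 − 0.90)/0.029277 ≈ -1.1386.
From the standard normal, P(Z ≥ z) = 0.8726.

p-value = 0.8726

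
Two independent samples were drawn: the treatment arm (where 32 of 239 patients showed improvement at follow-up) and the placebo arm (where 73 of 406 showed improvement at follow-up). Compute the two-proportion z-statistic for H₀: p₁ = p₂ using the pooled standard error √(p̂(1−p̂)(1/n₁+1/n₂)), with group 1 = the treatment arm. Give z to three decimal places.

p̂₁ = 32/239 = 0.13389, p̂₂ = 73/406 = 0.17980.
Pooled p̂ = (32+73)/(239+406) = 105/645 = 0.16279.
SE = √[p̂(1−p̂)(1/n₁+1/n₂)] = √[0.16279·0.83721·(1/239+1/406)] ≈ 0.030099.
z = -0.04591/0.030099 = -1.525.

z = -1.525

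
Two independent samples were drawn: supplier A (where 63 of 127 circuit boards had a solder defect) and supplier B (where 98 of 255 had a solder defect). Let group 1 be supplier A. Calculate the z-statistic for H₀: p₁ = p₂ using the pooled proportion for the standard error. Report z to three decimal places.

Sample proportions: p̂₁ = 63/127 = 0.49606 and p̂₂ = 98/255 = 0.38431.
Pooling: p̂ = 161/382 = 0.42147.
SE = √[p̂(1−p̂)(1/n₁+1/n₂)] = √[0.42147·0.57853·(1/127+1/255)] ≈ 0.053630.
z = 0.11175/0.053630 = 2.084.

z = 2.084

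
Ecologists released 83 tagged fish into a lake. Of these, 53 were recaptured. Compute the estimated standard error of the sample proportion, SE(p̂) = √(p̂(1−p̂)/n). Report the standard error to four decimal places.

SE = 0.0527

With x = 53 successes in n = 83, p̂ = 0.63855.
p̂(1−p̂) = 0.63855·0.36145 = 0.230804.
SE = √(0.230804/83) = 0.0527.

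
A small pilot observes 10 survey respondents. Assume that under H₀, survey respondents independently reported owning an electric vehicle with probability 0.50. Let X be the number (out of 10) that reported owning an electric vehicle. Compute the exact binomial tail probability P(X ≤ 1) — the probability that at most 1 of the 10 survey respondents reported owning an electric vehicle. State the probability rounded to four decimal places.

P = 0.0107

X ~ Binomial(n=10, p=0.50).
P(X ≤ 1) = C(10,0)·0.50^0·0.50^10 + C(10,1)·0.50^1·0.50^9.
= 0.000977 + 0.009766 = 0.0107.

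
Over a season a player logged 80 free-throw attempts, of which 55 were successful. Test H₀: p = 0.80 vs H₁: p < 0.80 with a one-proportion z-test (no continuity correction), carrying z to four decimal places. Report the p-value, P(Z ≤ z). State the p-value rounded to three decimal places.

p̂ = 55/80 = 0.68750.
SE₀ = √(0.80·0.20/80) = 0.044721.
z = (p̂ − p₀)/SE = (55/80 − 0.80)/0.044721 ≈ -2.5156.
From the standard normal, P(Z ≤ z) = 0.006.

p-value = 0.006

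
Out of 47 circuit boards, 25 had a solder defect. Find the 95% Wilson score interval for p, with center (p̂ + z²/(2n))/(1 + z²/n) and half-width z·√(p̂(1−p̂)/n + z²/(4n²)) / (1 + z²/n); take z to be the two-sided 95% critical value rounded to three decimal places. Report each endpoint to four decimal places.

p̂ = 25/47 = 0.53191; z = 1.960, so z² = 3.841600.
1 + z²/n = 1.081736.
Center = (0.53191 + 0.040868)/1.081736 = 0.52950.
Radicand: p̂(1−p̂)/n + z²/(4n²) = 0.005297477 + 0.000434767 = 0.005732244.
Half-width = 1.960·√0.005732244/1.081736 = 0.13718.
CI: 0.52950 ± 0.13718 = (0.3923, 0.6667).

(0.3923, 0.6667)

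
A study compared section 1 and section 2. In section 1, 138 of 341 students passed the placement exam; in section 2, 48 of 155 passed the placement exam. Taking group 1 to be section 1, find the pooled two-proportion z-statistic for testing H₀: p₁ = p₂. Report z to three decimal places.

z = 2.026

Sample proportions: p̂₁ = 138/341 = 0.40469 and p̂₂ = 48/155 = 0.30968.
Pooled p̂ = (138+48)/(341+155) = 186/496 = 0.37500.
Pooled SE = √[0.2343750·0.00938416] ≈ 0.046898.
z = 0.09501/0.046898 = 2.026.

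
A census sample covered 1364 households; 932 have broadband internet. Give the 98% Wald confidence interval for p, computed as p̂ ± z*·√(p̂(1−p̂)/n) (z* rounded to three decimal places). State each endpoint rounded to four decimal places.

(0.6540, 0.7126)

The sample proportion is 932/1364 = 0.68328.
Standard error of p̂: √(0.216407/1364) = √0.000158656 = 0.012596.
For 98% confidence, z* = 2.326.
Margin of error: 2.326 × 0.012596 = 0.02930.
Interval: 0.68328 ± 0.02930 → (0.6540, 0.7126).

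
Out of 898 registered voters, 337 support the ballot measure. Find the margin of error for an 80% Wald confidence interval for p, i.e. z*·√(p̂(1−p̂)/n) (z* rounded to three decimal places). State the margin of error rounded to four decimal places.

Sample proportion p̂ = 337/898 = 0.37528.
Standard error of p̂: √(0.234445/898) = √0.000261074 = 0.016158.
The 80% critical value is z* = 1.282.
So ME = 0.0207.

ME = 0.0207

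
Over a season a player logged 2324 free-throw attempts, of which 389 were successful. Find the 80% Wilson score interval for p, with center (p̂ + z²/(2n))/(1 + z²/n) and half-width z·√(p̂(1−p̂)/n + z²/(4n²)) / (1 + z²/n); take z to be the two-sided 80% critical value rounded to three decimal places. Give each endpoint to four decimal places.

(0.1577, 0.1775)

Here p̂ = 389/2324 = 0.16738 and z = 1.282 (z² = 1.643524).
1 + z²/n = 1.000707.
Adjusted center: (0.16738 + z²/(2n))/1.000707 = 0.16762.
Radicand: p̂(1−p̂)/n + z²/(4n²) = 0.000059968 + 0.000000076 = 0.000060044.
Half-width = 1.282·√0.000060044/1.000707 = 0.00993.
So the interval runs from 0.1577 to 0.1775.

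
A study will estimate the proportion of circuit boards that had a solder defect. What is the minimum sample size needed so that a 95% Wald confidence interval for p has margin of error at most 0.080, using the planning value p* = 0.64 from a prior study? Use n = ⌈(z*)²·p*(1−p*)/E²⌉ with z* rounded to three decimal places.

The 95% critical value is z* = 1.960.
p*(1−p*) = 0.64·0.36 = 0.2304.
Required n before rounding: 3.841600 × 0.2304 / 0.080² = 138.298.
Rounding up, n = 139.

n = 139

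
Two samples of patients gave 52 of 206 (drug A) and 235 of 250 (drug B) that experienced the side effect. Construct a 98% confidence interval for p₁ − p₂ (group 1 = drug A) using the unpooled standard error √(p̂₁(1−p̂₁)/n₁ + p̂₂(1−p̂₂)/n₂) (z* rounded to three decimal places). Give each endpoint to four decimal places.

(-0.7662, -0.6090)

p̂₁ = 0.25243, p̂₂ = 0.94000, so the observed difference is -0.68757.
SE = √(0.000916057 + 0.000225600) = √0.001141657 = 0.033788.
The 98% critical value is z* = 2.326. Margin = 2.326·0.033788 = 0.07859.
So the interval runs from -0.7662 to -0.6090.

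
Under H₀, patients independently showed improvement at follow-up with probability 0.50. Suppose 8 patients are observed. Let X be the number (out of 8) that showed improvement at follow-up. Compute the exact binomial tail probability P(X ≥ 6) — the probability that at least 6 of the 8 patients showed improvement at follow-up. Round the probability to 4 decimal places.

X ~ Binomial(n=8, p=0.50).
P(X ≥ 6) = C(8,6)·0.50^6·0.50^2 + C(8,7)·0.50^7·0.50^1 + C(8,8)·0.50^8·0.50^0.
= 0.109375 + 0.031250 + 0.003906 = 0.1445.

P = 0.1445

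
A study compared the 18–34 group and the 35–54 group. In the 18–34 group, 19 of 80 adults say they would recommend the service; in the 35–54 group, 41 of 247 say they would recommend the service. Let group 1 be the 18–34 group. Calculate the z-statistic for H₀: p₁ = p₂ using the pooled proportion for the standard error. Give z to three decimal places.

z = 1.436

Sample proportions: p̂₁ = 19/80 = 0.23750 and p̂₂ = 41/247 = 0.16599.
Pooled p̂ = (19+41)/(80+247) = 60/327 = 0.18349.
Pooled SE = √[0.1498190·0.01654858] ≈ 0.049792.
z = (p̂₁ − p̂₂)/SE = (0.23750 − 0.16599)/0.049792 = 0.07151/0.049792 = 1.436.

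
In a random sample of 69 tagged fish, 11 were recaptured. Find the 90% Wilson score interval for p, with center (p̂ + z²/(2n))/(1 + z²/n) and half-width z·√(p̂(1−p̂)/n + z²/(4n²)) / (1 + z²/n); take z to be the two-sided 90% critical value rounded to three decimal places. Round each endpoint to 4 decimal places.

p̂ = 11/69 = 0.15942; z = 1.645, so z² = 2.706025.
Denominator 1 + z²/n = 1 + 2.706025/69 = 1.039218.
Adjusted center: (0.15942 + z²/(2n))/1.039218 = 0.17227.
Radicand: p̂(1−p̂)/n + z²/(4n²) = 0.001942108 + 0.000142093 = 0.002084201.
Half-width = 1.645·√0.002084201/1.039218 = 0.07227.
Interval: 0.17227 ± 0.07227 → (0.1000, 0.2445).

(0.1000, 0.2445)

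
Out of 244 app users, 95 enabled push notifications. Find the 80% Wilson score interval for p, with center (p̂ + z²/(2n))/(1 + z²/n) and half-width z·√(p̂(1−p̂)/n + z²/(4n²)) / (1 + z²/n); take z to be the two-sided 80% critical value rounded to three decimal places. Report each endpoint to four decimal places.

Here p̂ = 95/244 = 0.38934 and z = 1.282 (z² = 1.643524).
1 + z²/n = 1.006736.
Adjusted center: (0.38934 + z²/(2n))/1.006736 = 0.39008.
Radicand: p̂(1−p̂)/n + z²/(4n²) = 0.000974407 + 0.000006901 = 0.000981308.
Half-width = z·√(radicand)/denom = 1.282·0.031326/1.006736 = 0.03989.
So the interval runs from 0.3502 to 0.4300.

(0.3502, 0.4300)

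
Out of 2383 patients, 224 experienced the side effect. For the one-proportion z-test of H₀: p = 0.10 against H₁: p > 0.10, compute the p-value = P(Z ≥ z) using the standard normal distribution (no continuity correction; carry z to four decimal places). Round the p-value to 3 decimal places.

p-value = 0.836

Sample proportion p̂ = 224/2383 = 0.09400.
Null standard error: √(0.10·0.90/2383) = √0.000037768 = 0.006146.
Test statistic (full precision, shown to 4 dp): z = (224/2383 − 0.10)/SE₀ ≈ -0.9765.
From the standard normal, P(Z ≥ z) = 0.836.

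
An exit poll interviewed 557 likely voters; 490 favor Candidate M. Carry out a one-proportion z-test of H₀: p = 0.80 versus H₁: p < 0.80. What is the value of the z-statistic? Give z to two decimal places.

With x = 490 successes in n = 557, p̂ = 0.87971.
Under H₀, SE = √(p₀(1−p₀)/n) = √(0.80·0.20/557) = √0.000287253 = 0.016949.
z = (0.87971 − 0.80)/0.016949 = 0.07971/0.016949 = 4.70.

z = 4.70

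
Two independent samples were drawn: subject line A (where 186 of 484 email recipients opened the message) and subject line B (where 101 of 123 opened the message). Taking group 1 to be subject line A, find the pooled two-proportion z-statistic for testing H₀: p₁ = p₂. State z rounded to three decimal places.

z = -8.665

Sample proportions: p̂₁ = 186/484 = 0.38430 and p̂₂ = 101/123 = 0.82114.
Pooled p̂ = (186+101)/(484+123) = 287/607 = 0.47282.
Pooled SE = √[0.2492611·0.01019620] ≈ 0.050413.
z = -0.43684/0.050413 = -8.665.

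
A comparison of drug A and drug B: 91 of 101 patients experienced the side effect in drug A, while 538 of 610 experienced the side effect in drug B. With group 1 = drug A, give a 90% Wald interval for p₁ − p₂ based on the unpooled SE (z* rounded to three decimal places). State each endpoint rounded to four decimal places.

(-0.0344, 0.0724)

p̂₁ = 91/101 = 0.90099, p̂₂ = 538/610 = 0.88197; p̂₁ − p̂₂ = 0.01902.
Unpooled SE = √(p̂₁(1−p̂₁)/n₁ + p̂₂(1−p̂₂)/n₂) = √(0.000883237 + 0.000170657) = 0.032464.
z* = 1.645 at the 90% level. Margin = 1.645·0.032464 = 0.05340.
CI: 0.01902 ± 0.05340 = (-0.0344, 0.0724).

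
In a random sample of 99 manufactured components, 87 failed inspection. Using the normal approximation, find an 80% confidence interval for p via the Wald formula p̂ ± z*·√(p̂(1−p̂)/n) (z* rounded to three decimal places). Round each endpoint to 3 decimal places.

Sample proportion p̂ = 87/99 = 0.87879.
SE(p̂) = √(0.87879·0.12121/99) = 0.032802.
The 80% critical value is z* = 1.282.
Margin = 1.282·0.032802 = 0.04205.
So the interval runs from 0.837 to 0.921.

(0.837, 0.921)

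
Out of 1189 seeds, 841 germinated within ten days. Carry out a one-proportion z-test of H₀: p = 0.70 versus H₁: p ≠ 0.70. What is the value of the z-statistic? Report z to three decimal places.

z = 0.551

p̂ = 841/1189 = 0.70732.
SE₀ = √(0.70·0.30/1189) = 0.013290.
z = (p̂ − p₀)/SE = (0.70732 − 0.70)/0.013290 = 0.551.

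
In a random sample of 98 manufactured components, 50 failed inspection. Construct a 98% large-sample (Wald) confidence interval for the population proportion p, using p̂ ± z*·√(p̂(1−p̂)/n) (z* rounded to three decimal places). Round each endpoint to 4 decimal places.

The sample proportion is 50/98 = 0.51020.
SE(p̂) = √(0.51020·0.48980/98) = 0.050497.
z* = 2.326 at the 98% level.
Margin = 2.326·0.050497 = 0.11746.
CI: 0.51020 ± 0.11746 = (0.3927, 0.6277).

(0.3927, 0.6277)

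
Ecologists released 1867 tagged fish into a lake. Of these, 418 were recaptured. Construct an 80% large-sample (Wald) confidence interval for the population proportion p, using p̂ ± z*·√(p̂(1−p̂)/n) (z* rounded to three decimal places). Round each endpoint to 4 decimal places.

p̂ = 418/1867 = 0.22389.
Standard error of p̂: √(0.173762/1867) = √0.000093070 = 0.009647.
For 80% confidence, z* = 1.282.
Margin of error: 1.282 × 0.009647 = 0.01237.
So the interval runs from 0.2115 to 0.2363.

(0.2115, 0.2363)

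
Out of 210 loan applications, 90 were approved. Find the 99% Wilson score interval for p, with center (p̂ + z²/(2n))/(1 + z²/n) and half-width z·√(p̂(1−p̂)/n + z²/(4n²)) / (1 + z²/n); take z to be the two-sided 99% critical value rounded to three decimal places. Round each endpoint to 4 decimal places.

(0.3441, 0.5174)

p̂ = 90/210 = 0.42857; z = 2.576, so z² = 6.635776.
Denominator 1 + z²/n = 1 + 6.635776/210 = 1.031599.
Adjusted center: (0.42857 + z²/(2n))/1.031599 = 0.43076.
Radicand: p̂(1−p̂)/n + z²/(4n²) = 0.001166181 + 0.000037618 = 0.001203799.
Half-width = z·√(radicand)/denom = 2.576·0.034696/1.031599 = 0.08664.
So the interval runs from 0.3441 to 0.5174.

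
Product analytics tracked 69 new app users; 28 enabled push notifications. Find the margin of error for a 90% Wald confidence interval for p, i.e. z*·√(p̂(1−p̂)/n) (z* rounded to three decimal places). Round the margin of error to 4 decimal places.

With x = 28 successes in n = 69, p̂ = 0.40580.
Standard error of p̂: √(0.241126/69) = √0.003494577 = 0.059115.
The 90% critical value is z* = 1.645.
ME = 1.645·0.059115 = 0.0972.

ME = 0.0972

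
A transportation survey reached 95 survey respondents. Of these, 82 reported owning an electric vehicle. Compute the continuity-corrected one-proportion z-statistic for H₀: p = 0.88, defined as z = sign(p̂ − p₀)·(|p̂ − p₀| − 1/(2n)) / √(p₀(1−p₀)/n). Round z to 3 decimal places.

z = -0.347

With x = 82 successes in n = 95, p̂ = 0.86316. p̂ − p₀ = -0.016842.
1/(2n) = 0.005263.
Corrected numerator: |-0.016842| − 0.005263 = 0.011579.
Null standard error: √(0.88·0.12/95) = √0.001111579 = 0.033340.
z = −0.011579/0.033340 = -0.347.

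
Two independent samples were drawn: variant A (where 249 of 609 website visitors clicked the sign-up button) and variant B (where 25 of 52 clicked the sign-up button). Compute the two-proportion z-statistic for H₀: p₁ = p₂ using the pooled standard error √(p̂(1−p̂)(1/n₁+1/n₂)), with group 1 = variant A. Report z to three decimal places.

z = -1.010

p̂₁ = 249/609 = 0.40887, p̂₂ = 25/52 = 0.48077.
Pooled p̂ = (249+25)/(609+52) = 274/661 = 0.41452.
Pooled SE = √[0.2426938·0.02087281] ≈ 0.071174.
z = -0.07190/0.071174 = -1.010.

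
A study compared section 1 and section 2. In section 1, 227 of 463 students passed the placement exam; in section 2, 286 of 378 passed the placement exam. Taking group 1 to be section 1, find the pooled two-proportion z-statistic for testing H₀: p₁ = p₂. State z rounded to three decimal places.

Sample proportions: p̂₁ = 227/463 = 0.49028 and p̂₂ = 286/378 = 0.75661.
Pooling: p̂ = 513/841 = 0.60999.
SE = √[p̂(1−p̂)(1/n₁+1/n₂)] = √[0.60999·0.39001·(1/463+1/378)] ≈ 0.033811.
z = -0.26633/0.033811 = -7.877.

z = -7.877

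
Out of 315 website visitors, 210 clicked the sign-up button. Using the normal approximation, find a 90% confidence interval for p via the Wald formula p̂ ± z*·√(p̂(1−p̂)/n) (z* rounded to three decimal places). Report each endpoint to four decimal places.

The sample proportion is 210/315 = 0.66667.
SE(p̂) = √(0.66667·0.33333/315) = 0.026561.
z* = 1.645 at the 90% level.
Margin = 1.645·0.026561 = 0.04369.
Interval: 0.66667 ± 0.04369 → (0.6230, 0.7104).

(0.6230, 0.7104)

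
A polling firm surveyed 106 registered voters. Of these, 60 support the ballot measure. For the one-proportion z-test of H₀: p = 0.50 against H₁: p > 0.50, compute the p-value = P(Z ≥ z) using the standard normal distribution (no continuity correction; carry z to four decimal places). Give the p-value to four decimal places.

Sample proportion p̂ = 60/106 = 0.56604.
Under H₀, SE = √(p₀(1−p₀)/n) = √(0.50·0.50/106) = √0.002358491 = 0.048564.
Test statistic (full precision, shown to 4 dp): z = (60/106 − 0.50)/SE₀ ≈ 1.3598.
p-value = P(Z ≥ z) with z = 1.3598 → 0.0869.

p-value = 0.0869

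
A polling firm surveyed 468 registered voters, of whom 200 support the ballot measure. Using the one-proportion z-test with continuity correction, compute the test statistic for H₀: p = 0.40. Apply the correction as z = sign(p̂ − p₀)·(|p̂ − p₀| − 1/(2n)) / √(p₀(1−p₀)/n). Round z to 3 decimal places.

z = 1.161

Sample proportion p̂ = 200/468 = 0.42735. p̂ − p₀ = 0.027350.
Continuity correction 1/(2n) = 1/936 = 0.001068.
Corrected numerator: |0.027350| − 0.001068 = 0.026282.
SE₀ = √(0.40·0.60/468) = 0.022646.
z = (+)0.026282/0.022646 = 1.161.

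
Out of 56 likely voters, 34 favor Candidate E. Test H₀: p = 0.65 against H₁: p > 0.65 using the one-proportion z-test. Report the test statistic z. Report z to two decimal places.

z = -0.67

The sample proportion is 34/56 = 0.60714.
Under H₀, SE = √(p₀(1−p₀)/n) = √(0.65·0.35/56) = √0.004062500 = 0.063738.
z = (p̂ − p₀)/SE = (0.60714 − 0.65)/0.063738 = -0.67.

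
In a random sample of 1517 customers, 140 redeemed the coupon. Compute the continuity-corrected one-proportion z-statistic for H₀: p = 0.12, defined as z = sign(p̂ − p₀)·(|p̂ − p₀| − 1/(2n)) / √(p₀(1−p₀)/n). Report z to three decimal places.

z = -3.282

With x = 140 successes in n = 1517, p̂ = 0.09229. p̂ − p₀ = -0.027713.
1/(2n) = 0.000330.
Corrected numerator: |-0.027713| − 0.000330 = 0.027383.
Null standard error: √(0.12·0.88/1517) = √0.000069611 = 0.008343.
z = −0.027383/0.008343 = -3.282.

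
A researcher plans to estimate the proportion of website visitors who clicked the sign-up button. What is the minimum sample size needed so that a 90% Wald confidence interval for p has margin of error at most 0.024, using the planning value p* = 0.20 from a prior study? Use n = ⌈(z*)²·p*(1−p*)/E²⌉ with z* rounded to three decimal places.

The 90% critical value is z* = 1.645.
p*(1−p*) = 0.1600.
(z*)²·p*(1−p*)/E² = 2.706025·0.1600/0.000576 = 751.674.
⌈751.674⌉ = 752.

n = 752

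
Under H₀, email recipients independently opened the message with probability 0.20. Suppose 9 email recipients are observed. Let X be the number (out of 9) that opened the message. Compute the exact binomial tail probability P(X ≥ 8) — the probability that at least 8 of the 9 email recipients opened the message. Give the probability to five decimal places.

P = 0.00002

X ~ Binomial(n=9, p=0.20).
P(X ≥ 8) = C(9,8)·0.20^8·0.80^1 + C(9,9)·0.20^9·0.80^0.
= 0.000018 + 0.000001 = 0.00002.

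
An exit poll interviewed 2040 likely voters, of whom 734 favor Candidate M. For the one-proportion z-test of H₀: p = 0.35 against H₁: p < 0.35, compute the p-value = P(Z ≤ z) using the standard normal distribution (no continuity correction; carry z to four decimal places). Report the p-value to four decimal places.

Sample proportion p̂ = 734/2040 = 0.35980.
Under H₀, SE = √(p₀(1−p₀)/n) = √(0.35·0.65/2040) = √0.000111520 = 0.010560.
Test statistic (full precision, shown to 4 dp): z = (734/2040 − 0.35)/SE₀ ≈ 0.9284.
p-value = P(Z ≤ z) with z = 0.9284 → 0.8234.

p-value = 0.8234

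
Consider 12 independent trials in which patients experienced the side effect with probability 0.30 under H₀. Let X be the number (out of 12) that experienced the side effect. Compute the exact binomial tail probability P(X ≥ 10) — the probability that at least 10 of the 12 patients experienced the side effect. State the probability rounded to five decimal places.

X ~ Binomial(n=12, p=0.30).
P(X ≥ 10) = C(12,10)·0.30^10·0.70^2 + C(12,11)·0.30^11·0.70^1 + C(12,12)·0.30^12·0.70^0.
= 0.000191 + 0.000015 + 0.000001 = 0.00021.

P = 0.00021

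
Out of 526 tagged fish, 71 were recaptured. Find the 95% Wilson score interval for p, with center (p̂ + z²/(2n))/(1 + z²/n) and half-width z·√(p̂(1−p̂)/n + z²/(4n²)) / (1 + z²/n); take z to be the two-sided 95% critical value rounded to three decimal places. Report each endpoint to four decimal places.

p̂ = 71/526 = 0.13498; z = 1.960, so z² = 3.841600.
Denominator 1 + z²/n = 1 + 3.841600/526 = 1.007303.
Center = (0.13498 + 0.003652)/1.007303 = 0.13763.
Radicand: p̂(1−p̂)/n + z²/(4n²) = 0.000221979 + 0.000003471 = 0.000225450.
Half-width = z·√(radicand)/denom = 1.960·0.015015/1.007303 = 0.02922.
Interval: 0.13763 ± 0.02922 → (0.1084, 0.1668).

(0.1084, 0.1668)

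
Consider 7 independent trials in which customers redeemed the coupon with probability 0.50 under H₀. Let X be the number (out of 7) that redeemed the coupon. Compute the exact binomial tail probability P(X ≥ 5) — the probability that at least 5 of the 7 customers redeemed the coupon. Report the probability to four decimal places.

X ~ Binomial(n=7, p=0.50).
P(X ≥ 5) = C(7,5)·0.50^5·0.50^2 + C(7,6)·0.50^6·0.50^1 + C(7,7)·0.50^7·0.50^0.
= 0.164062 + 0.054688 + 0.007812 = 0.2266.

P = 0.2266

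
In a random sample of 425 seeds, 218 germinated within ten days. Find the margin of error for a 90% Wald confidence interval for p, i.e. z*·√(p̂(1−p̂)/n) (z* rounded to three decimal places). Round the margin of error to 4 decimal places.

With x = 218 successes in n = 425, p̂ = 0.51294.
Standard error of p̂: √(0.249833/425) = √0.000587841 = 0.024245.
For 90% confidence, z* = 1.645.
So ME = 0.0399.

ME = 0.0399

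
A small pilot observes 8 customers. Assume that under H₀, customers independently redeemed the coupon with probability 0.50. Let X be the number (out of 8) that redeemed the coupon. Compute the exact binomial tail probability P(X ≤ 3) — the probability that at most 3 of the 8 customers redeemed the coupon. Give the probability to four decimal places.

X ~ Binomial(n=8, p=0.50).
P(X ≤ 3) = C(8,0)·0.50^0·0.50^8 + C(8,1)·0.50^1·0.50^7 + C(8,2)·0.50^2·0.50^6 + C(8,3)·0.50^3·0.50^5.
= 0.003906 + 0.031250 + 0.109375 + 0.218750 = 0.3633.

P = 0.3633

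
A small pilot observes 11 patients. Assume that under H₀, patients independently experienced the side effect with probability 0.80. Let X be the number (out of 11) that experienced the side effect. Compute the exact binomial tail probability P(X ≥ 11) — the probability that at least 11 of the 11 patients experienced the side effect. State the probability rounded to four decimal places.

P = 0.0859

X ~ Binomial(n=11, p=0.80).
P(X ≥ 11) = C(11,11)·0.80^11·0.20^0.
= 0.085899 = 0.0859.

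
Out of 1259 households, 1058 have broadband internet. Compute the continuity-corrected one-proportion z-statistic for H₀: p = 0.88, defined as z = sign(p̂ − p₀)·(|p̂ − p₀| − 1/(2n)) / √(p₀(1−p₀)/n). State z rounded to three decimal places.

With x = 1058 successes in n = 1259, p̂ = 0.84035. p̂ − p₀ = -0.039651.
Continuity correction 1/(2n) = 1/2518 = 0.000397.
Corrected numerator: |-0.039651| − 0.000397 = 0.039254.
SE₀ = √(0.88·0.12/1259) = 0.009158.
z = −0.039254/0.009158 = -4.286.

z = -4.286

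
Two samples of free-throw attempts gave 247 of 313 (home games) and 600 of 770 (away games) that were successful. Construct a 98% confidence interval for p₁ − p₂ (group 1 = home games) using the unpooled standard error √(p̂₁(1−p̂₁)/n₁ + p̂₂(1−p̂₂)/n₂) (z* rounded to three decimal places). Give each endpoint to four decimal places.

p̂₁ = 247/313 = 0.78914, p̂₂ = 600/770 = 0.77922; p̂₁ − p̂₂ = 0.00992.
Unpooled SE = √(p̂₁(1−p̂₁)/n₁ + p̂₂(1−p̂₂)/n₂) = √(0.000531628 + 0.000223423) = 0.027478.
For 98% confidence, z* = 2.326. Margin = 2.326·0.027478 = 0.06391.
So the interval runs from -0.0540 to 0.0738.

(-0.0540, 0.0738)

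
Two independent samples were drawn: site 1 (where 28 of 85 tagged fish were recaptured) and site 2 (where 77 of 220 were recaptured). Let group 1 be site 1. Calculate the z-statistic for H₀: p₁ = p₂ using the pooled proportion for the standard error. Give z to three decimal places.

Sample proportions: p̂₁ = 28/85 = 0.32941 and p̂₂ = 77/220 = 0.35000.
Pooled p̂ = (28+77)/(85+220) = 105/305 = 0.34426.
SE = √[p̂(1−p̂)(1/n₁+1/n₂)] = √[0.34426·0.65574·(1/85+1/220)] ≈ 0.060679.
z = (p̂₁ − p̂₂)/SE = (0.32941 − 0.35000)/0.060679 = -0.02059/0.060679 = -0.339.

z = -0.339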